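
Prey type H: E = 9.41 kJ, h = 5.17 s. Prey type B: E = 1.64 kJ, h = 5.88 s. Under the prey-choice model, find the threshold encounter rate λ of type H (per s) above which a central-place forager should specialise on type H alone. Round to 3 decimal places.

0.035 per s

At the threshold, the rate on type H alone equals the profitability of type B: λ·9.41/(1 + λ·5.17) = 1.64/5.88 = 0.2789.
Rearranging, λ(9.41 − 0.2789×5.17) = 0.2789, so λ = 0.2789/7.968 = 0.035 per s.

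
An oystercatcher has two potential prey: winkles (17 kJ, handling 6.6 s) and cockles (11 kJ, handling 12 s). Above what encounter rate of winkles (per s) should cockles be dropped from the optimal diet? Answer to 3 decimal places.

0.084 per s

The zero-one rule: include cockles iff E₂/h₂ > λE₁/(1+λh₁). Equality gives the switch point.
λE₁h₂ = E₂ + λE₂h₁ ⇒ λ = E₂/(E₁h₂ − E₂h₁) = 11/(204 − 72.6) = 0.08371 per s.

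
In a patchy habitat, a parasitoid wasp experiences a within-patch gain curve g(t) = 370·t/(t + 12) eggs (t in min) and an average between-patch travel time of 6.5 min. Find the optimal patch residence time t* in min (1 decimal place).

8.8 min

Optimal t* satisfies g'(t*) = g(t*)/(T + t*).
g'(t) = 370·12/(t + 12)². Setting 370·12/(t+12)² = 370t/[(t+12)(6.5+t)] gives 12(6.5+t) = t(t+12), so t² = 12×6.5 = 78.
t* = √78 = 8.832 min.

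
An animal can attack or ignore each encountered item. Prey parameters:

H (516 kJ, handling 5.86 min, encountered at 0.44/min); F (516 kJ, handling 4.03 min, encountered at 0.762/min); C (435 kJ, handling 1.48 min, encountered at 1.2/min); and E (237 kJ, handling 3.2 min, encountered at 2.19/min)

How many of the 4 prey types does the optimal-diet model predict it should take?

Profitabilities (E/h, kJ/min): C 294, F 128, H 88.1, E 74.1. Add prey in this order while the next type's profitability exceeds the intake rate on those already taken.
Rate on top 1: 188. F: 128 < 188 → exclude; stop.
Optimal diet: C — 1 of 4 types.

1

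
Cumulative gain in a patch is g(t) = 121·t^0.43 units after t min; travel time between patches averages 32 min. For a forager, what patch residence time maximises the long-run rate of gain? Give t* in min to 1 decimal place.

24.1 min

Optimal t* satisfies g'(t*) = g(t*)/(T + t*).
g'(t) = 0.43·121·t^-0.57. Setting 0.43·121·t^-0.57 = 121·t^0.43/(32+t) gives 0.43(32+t) = t, so 0.57·t = 0.43×32.
t* = 0.43×32/0.57 = 24.14 min.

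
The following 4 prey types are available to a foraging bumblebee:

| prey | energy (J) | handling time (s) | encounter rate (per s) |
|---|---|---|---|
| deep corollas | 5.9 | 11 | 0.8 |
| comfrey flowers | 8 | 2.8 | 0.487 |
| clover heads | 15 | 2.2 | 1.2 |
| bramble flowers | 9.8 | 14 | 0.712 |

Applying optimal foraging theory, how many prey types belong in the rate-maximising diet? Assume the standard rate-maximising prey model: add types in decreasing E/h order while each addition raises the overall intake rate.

1

Rank by E/h (J/s): clover heads 6.82, comfrey flowers 2.86, bramble flowers 0.7, deep corollas 0.536. Include each in turn until the next type's E/h falls below the running intake rate.
Rate on top 1: 4.945. comfrey flowers: 2.86 < 4.945 → exclude; stop.
Optimal diet: clover heads — 1 of 4 types.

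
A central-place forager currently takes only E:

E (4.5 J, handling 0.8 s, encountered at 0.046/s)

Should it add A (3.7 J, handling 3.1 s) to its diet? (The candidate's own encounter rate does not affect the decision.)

Yes

On E alone, R = ΣλE/(1+Σλh) = 0.207/1.037 = 0.1997 J/s.
Profitability of A: 3.7/3.1 = 1.194 J/s.
1.194 > 0.1997, so adding A raises the average — include it.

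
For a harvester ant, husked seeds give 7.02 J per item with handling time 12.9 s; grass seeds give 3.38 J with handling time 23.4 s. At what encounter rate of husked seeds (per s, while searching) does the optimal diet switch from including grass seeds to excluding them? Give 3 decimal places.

0.028 per s

The zero-one rule: include grass seeds iff E₂/h₂ > λE₁/(1+λh₁). Equality gives the switch point.
λE₁h₂ = E₂ + λE₂h₁ ⇒ λ = E₂/(E₁h₂ − E₂h₁) = 3.38/(164.3 − 43.6) = 0.02801 per s.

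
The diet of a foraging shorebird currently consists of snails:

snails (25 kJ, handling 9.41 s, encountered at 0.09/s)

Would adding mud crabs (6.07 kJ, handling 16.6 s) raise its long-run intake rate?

No

Current rate: (0.09×25)/(1 + 0.09×9.41) = 1.218 kJ/s.
mud crabs: E/h = 6.07/16.6 = 0.3657 kJ/s.
Since 0.3657 < R, time spent handling mud crabs is better spent searching.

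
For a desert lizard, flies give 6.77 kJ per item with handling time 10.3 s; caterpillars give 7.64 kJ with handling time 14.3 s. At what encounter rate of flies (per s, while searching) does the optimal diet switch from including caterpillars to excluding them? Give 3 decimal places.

At the threshold, the rate on flies alone equals the profitability of caterpillars: λ·6.77/(1 + λ·10.3) = 7.64/14.3 = 0.5343.
Rearranging, λ(6.77 − 0.5343×10.3) = 0.5343, so λ = 0.5343/1.267 = 0.4217 per s.

0.422 per s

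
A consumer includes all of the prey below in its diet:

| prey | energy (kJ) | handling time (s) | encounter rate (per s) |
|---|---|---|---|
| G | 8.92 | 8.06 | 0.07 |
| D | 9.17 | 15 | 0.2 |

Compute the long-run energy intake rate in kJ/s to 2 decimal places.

R = (0.07×8.92 + 0.2×9.17) / (1 + 0.07×8.06 + 0.2×15) = 2.458/4.564 = 0.5386 kJ/s.

0.54 kJ/s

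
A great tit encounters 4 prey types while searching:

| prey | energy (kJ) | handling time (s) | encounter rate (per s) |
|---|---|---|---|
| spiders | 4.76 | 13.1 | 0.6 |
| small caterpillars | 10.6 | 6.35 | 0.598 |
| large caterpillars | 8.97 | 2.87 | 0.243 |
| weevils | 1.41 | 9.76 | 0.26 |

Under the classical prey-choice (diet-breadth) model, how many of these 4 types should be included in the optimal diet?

E/h in descending order: large caterpillars 3.13, small caterpillars 1.67, spiders 0.363, weevils 0.144 kJ/s. The optimal diet is the largest prefix of this list for which every included type satisfies E_i/h_i > R on the types above it.
Rate on top 1: 1.284. small caterpillars: 1.67 > 1.284 → include.
Rate on top 2: 1.55. spiders: 0.363 < 1.55 → exclude; stop.
Optimal diet: large caterpillars, small caterpillars — 2 of 4 types.

2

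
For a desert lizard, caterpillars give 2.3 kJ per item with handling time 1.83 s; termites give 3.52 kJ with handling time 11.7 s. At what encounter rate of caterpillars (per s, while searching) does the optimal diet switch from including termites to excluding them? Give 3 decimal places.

At the threshold, the rate on caterpillars alone equals the profitability of termites: λ·2.3/(1 + λ·1.83) = 3.52/11.7 = 0.3009.
Rearranging, λ(2.3 − 0.3009×1.83) = 0.3009, so λ = 0.3009/1.749 = 0.172 per s.

0.172 per s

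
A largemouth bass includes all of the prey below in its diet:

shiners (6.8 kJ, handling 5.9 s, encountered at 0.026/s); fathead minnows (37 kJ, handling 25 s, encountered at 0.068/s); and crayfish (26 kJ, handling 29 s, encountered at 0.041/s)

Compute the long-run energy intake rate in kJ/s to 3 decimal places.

0.930 kJ/s

R = (0.026×6.8 + 0.068×37 + 0.041×26) / (1 + 0.026×5.9 + 0.068×25 + 0.041×29) = 3.759/4.042 = 0.9298 kJ/s.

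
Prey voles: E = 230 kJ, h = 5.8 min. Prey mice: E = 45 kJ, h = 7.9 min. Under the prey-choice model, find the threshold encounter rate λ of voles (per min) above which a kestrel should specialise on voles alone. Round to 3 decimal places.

At the threshold, the rate on voles alone equals the profitability of mice: λ·230/(1 + λ·5.8) = 45/7.9 = 5.696.
Rearranging, λ(230 − 5.696×5.8) = 5.696, so λ = 5.696/197 = 0.02892 per min.

0.029 per min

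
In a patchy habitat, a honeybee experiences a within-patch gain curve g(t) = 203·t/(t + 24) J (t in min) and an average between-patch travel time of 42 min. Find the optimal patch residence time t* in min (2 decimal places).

Optimal t* satisfies g'(t*) = g(t*)/(T + t*).
g'(t) = 203·24/(t + 24)². Setting 203·24/(t+24)² = 203t/[(t+24)(42+t)] gives 24(42+t) = t(t+24), so t² = 24×42 = 1008.
t* = √1008 = 31.75 min.

31.75 min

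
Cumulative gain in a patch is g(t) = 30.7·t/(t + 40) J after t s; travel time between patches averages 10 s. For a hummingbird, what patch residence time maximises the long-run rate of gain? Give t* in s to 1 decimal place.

20.0 s

Maximise g(t)/(T+t): set derivative to zero → g'(t)(T+t) = g(t).
g'(t) = 30.7·40/(t + 40)². Setting 30.7·40/(t+40)² = 30.7t/[(t+40)(10+t)] gives 40(10+t) = t(t+40), so t² = 40×10 = 400.
t* = √400 = 20 s.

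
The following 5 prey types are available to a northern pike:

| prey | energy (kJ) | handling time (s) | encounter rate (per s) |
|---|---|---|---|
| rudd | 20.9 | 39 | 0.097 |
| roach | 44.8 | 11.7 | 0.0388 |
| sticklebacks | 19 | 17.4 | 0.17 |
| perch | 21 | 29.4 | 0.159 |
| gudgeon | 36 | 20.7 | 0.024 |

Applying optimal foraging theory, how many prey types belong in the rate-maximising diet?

E/h in descending order: roach 3.83, gudgeon 1.74, sticklebacks 1.09, perch 0.714, rudd 0.536 kJ/s. The optimal diet is the largest prefix of this list for which every included type satisfies E_i/h_i > R on the types above it.
Rate on top 1: 1.196. gudgeon: 1.74 > 1.196 → include.
Rate on top 2: 1.334. sticklebacks: 1.09 < 1.334 → exclude; stop.
Optimal diet: roach, gudgeon — 2 of 5 types.

2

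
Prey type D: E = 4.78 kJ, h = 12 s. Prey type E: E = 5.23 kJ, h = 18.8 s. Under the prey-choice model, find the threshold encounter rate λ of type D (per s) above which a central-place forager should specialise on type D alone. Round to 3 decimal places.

0.193 per s

Drop type E once their profitability E₂/h₂ falls below the rate achievable on type D alone: E₂/h₂ = λE₁/(1 + λh₁).
Solve for λ: λE₁h₂ = E₂(1 + λh₁) → λ(E₁h₂ − E₂h₁) = E₂ → λ = E₂/(E₁h₂ − E₂h₁).
λ = 5.23/(4.78×18.8 − 5.23×12) = 5.23/27.1 = 0.193 per s.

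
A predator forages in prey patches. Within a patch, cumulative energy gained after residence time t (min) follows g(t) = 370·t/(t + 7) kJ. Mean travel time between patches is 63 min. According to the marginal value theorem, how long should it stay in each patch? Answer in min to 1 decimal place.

Maximise g(t)/(T+t): set derivative to zero → g'(t)(T+t) = g(t).
g'(t) = 370·7/(t + 7)². Setting 370·7/(t+7)² = 370t/[(t+7)(63+t)] gives 7(63+t) = t(t+7), so t² = 7×63 = 441.
t* = √441 = 21 min.

21.0 min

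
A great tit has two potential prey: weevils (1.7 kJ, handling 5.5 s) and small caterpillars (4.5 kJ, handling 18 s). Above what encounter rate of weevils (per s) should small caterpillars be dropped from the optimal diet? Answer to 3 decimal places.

At the threshold, the rate on weevils alone equals the profitability of small caterpillars: λ·1.7/(1 + λ·5.5) = 4.5/18 = 0.25.
Rearranging, λ(1.7 − 0.25×5.5) = 0.25, so λ = 0.25/0.325 = 0.7692 per s.

0.769 per s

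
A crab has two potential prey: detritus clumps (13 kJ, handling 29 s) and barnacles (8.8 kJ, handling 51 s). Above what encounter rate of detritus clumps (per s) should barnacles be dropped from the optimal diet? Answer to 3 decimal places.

0.022 per s

Drop barnacles once their profitability E₂/h₂ falls below the rate achievable on detritus clumps alone: E₂/h₂ = λE₁/(1 + λh₁).
Solve for λ: λE₁h₂ = E₂(1 + λh₁) → λ(E₁h₂ − E₂h₁) = E₂ → λ = E₂/(E₁h₂ − E₂h₁).
λ = 8.8/(13×51 − 8.8×29) = 8.8/407.8 = 0.02158 per s.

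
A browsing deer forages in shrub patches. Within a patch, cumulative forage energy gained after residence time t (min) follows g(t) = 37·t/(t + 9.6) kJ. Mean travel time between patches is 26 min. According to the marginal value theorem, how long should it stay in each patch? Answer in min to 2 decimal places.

Optimal t* satisfies g'(t*) = g(t*)/(T + t*).
g'(t) = 37·9.6/(t + 9.6)². Setting 37·9.6/(t+9.6)² = 37t/[(t+9.6)(26+t)] gives 9.6(26+t) = t(t+9.6), so t² = 9.6×26 = 249.6.
t* = √249.6 = 15.8 min.

15.80 min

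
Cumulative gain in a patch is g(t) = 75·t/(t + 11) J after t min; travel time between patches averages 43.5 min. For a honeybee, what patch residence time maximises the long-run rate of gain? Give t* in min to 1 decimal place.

Optimal t* satisfies g'(t*) = g(t*)/(T + t*).
g'(t) = 75·11/(t + 11)². Setting 75·11/(t+11)² = 75t/[(t+11)(43.5+t)] gives 11(43.5+t) = t(t+11), so t² = 11×43.5 = 478.5.
t* = √478.5 = 21.87 min.

21.9 min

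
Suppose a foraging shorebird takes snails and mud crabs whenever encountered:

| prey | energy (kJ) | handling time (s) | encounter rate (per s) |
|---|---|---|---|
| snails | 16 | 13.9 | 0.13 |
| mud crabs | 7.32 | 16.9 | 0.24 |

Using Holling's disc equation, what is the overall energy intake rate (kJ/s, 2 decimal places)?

0.56 kJ/s

Energy encountered per unit search time: 0.13×16 + 0.24×7.32 = 3.837 kJ/s.
Handling time per unit search time: 0.13×13.9 + 0.24×16.9 = 5.863.
Rate = 3.837/(1 + 5.863) = 0.5591 kJ/s.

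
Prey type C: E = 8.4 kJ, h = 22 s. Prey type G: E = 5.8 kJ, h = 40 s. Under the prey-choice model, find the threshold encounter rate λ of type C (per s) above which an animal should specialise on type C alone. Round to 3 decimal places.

0.028 per s

The zero-one rule: include type G iff E₂/h₂ > λE₁/(1+λh₁). Equality gives the switch point.
λE₁h₂ = E₂ + λE₂h₁ ⇒ λ = E₂/(E₁h₂ − E₂h₁) = 5.8/(336 − 127.6) = 0.02783 per s.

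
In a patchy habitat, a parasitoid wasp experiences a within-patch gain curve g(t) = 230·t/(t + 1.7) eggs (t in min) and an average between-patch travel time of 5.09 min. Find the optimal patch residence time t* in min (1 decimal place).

2.9 min

Optimal t* satisfies g'(t*) = g(t*)/(T + t*).
g'(t) = 230·1.7/(t + 1.7)². Setting 230·1.7/(t+1.7)² = 230t/[(t+1.7)(5.09+t)] gives 1.7(5.09+t) = t(t+1.7), so t² = 1.7×5.09 = 8.653.
t* = √8.653 = 2.942 min.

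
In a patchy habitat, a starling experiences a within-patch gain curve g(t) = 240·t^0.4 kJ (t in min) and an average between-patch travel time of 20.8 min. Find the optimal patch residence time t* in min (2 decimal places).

Optimal t* satisfies g'(t*) = g(t*)/(T + t*).
g'(t) = 0.4·240·t^-0.6. Setting 0.4·240·t^-0.6 = 240·t^0.4/(20.8+t) gives 0.4(20.8+t) = t, so 0.60·t = 0.4×20.8.
t* = 0.4×20.8/0.60 = 13.87 min.

13.87 min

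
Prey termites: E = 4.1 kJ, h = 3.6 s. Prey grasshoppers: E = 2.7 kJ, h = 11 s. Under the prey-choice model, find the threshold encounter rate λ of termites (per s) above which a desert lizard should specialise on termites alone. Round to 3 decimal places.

The zero-one rule: include grasshoppers iff E₂/h₂ > λE₁/(1+λh₁). Equality gives the switch point.
λE₁h₂ = E₂ + λE₂h₁ ⇒ λ = E₂/(E₁h₂ − E₂h₁) = 2.7/(45.1 − 9.72) = 0.07631 per s.

0.076 per s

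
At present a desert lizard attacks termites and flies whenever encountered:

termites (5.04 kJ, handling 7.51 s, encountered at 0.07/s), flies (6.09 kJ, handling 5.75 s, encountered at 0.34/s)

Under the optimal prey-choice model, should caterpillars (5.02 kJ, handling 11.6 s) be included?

Intake rate on the current diet: R = (0.07×5.04 + 0.34×6.09) / (1 + 0.07×7.51 + 0.34×5.75) = 2.423/3.481 = 0.6962 kJ/s.
Profitability of caterpillars: 5.02/11.6 = 0.4328 kJ/s.
0.4328 < 0.6962, so adding caterpillars would lower the average — exclude it.

No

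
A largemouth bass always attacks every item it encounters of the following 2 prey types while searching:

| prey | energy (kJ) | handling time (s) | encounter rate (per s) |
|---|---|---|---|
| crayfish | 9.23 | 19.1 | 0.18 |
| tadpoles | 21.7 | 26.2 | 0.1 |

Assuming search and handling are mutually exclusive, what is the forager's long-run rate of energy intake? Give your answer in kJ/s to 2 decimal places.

R = Σλ_iE_i / (1 + Σλ_ih_i)
Numerator: 0.18×9.23 + 0.1×21.7 = 3.831
Denominator: 1 + 0.18×19.1 + 0.1×26.2 = 7.058
R = 3.831/7.058 = 0.5428 kJ/s

0.54 kJ/s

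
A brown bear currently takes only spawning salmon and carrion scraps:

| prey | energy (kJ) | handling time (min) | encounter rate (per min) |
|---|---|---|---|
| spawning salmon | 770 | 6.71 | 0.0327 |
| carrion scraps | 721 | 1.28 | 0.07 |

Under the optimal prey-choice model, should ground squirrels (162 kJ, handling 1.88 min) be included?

Yes

On spawning salmon and carrion scraps alone, R = ΣλE/(1+Σλh) = 75.65/1.309 = 57.79 kJ/min.
Profitability of ground squirrels: 162/1.88 = 86.17 kJ/min.
Since 86.17 > R, including ground squirrels increases the long-run rate.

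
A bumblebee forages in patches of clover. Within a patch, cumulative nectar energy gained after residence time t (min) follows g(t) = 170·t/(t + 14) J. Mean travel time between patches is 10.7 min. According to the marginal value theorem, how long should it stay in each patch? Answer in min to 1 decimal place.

Optimal t* satisfies g'(t*) = g(t*)/(T + t*).
g'(t) = 170·14/(t + 14)². Setting 170·14/(t+14)² = 170t/[(t+14)(10.7+t)] gives 14(10.7+t) = t(t+14), so t² = 14×10.7 = 149.8.
t* = √149.8 = 12.24 min.

12.2 min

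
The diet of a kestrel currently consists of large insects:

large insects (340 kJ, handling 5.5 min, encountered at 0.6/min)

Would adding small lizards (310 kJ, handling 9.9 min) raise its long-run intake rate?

No

On large insects alone, R = ΣλE/(1+Σλh) = 204/4.3 = 47.44 kJ/min.
Profitability of small lizards: 310/9.9 = 31.31 kJ/min.
Since 31.31 < R, time spent handling small lizards is better spent searching.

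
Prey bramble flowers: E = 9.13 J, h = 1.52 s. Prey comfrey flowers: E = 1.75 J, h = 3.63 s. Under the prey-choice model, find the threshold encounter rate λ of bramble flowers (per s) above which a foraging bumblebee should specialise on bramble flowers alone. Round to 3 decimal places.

The zero-one rule: include comfrey flowers iff E₂/h₂ > λE₁/(1+λh₁). Equality gives the switch point.
λE₁h₂ = E₂ + λE₂h₁ ⇒ λ = E₂/(E₁h₂ − E₂h₁) = 1.75/(33.14 − 2.66) = 0.05741 per s.

0.057 per s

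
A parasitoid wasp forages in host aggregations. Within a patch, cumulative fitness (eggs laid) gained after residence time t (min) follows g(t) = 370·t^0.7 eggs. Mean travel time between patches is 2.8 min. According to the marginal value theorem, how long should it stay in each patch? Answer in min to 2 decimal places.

6.53 min

Maximise g(t)/(T+t): set derivative to zero → g'(t)(T+t) = g(t).
g'(t) = 0.7·370·t^-0.3. Setting 0.7·370·t^-0.3 = 370·t^0.7/(2.8+t) gives 0.7(2.8+t) = t, so 0.30·t = 0.7×2.8.
t* = 0.7×2.8/0.30 = 6.533 min.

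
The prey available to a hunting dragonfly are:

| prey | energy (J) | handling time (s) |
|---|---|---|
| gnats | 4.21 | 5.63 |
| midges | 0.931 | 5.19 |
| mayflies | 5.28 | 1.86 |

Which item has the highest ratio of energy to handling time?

mayflies

Profitability E/h (J/s): gnats = 4.21/5.63 = 0.748, midges = 0.931/5.19 = 0.179, mayflies = 5.28/1.86 = 2.84.
Ranked: mayflies > gnats > midges.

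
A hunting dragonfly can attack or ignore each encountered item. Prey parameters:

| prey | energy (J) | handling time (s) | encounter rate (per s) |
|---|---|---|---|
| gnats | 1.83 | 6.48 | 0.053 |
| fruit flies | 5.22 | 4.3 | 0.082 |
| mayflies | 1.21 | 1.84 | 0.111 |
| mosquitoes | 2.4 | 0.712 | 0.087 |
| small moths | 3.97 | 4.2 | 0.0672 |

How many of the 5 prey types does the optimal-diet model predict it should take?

4

Profitabilities (E/h, J/s): mosquitoes 3.37, fruit flies 1.21, small moths 0.945, mayflies 0.658, gnats 0.282. Add prey in this order while the next type's profitability exceeds the intake rate on those already taken.
Rate on top 1: 0.1966. fruit flies: 1.21 > 0.1966 → include.
Rate on top 2: 0.4502. small moths: 0.945 > 0.4502 → include.
Rate on top 3: 0.5326. mayflies: 0.658 > 0.5326 → include.
Rate on top 4: 0.546. gnats: 0.282 < 0.546 → exclude; stop.
Optimal diet: mosquitoes, fruit flies, small moths, mayflies — 4 of 5 types.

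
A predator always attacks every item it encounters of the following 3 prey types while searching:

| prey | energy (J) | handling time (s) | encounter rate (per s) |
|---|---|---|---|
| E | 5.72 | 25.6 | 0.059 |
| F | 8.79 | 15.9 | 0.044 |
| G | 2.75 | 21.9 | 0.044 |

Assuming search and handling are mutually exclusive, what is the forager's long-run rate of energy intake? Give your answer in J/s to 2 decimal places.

0.20 J/s

R = (0.059×5.72 + 0.044×8.79 + 0.044×2.75) / (1 + 0.059×25.6 + 0.044×15.9 + 0.044×21.9) = 0.8452/4.174 = 0.2025 J/s.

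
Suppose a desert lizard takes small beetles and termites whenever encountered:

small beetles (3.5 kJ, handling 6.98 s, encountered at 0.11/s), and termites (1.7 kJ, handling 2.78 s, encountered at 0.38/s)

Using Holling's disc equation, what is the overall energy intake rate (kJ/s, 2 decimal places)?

0.37 kJ/s

R = Σλ_iE_i / (1 + Σλ_ih_i)
Numerator: 0.11×3.5 + 0.38×1.7 = 1.031
Denominator: 1 + 0.11×6.98 + 0.38×2.78 = 2.824
R = 1.031/2.824 = 0.3651 kJ/s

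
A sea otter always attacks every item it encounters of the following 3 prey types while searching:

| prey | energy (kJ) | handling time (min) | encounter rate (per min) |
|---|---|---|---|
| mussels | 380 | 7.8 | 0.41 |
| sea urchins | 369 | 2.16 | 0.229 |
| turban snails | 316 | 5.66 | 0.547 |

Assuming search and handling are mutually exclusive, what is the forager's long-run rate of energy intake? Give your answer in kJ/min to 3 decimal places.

53.045 kJ/min

R = (0.41×380 + 0.229×369 + 0.547×316) / (1 + 0.41×7.8 + 0.229×2.16 + 0.547×5.66) = 413.2/7.789 = 53.05 kJ/min.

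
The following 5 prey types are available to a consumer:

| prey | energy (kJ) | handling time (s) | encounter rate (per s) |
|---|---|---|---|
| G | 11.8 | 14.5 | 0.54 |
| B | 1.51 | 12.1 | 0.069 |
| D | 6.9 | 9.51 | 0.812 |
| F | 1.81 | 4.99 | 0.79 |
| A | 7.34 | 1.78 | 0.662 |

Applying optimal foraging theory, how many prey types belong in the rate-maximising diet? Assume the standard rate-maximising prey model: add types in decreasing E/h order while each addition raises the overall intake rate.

1

Profitabilities (E/h, kJ/s): A 4.12, G 0.814, D 0.726, F 0.363, B 0.125. Add prey in this order while the next type's profitability exceeds the intake rate on those already taken.
Rate on top 1: 2.231. G: 0.814 < 2.231 → exclude; stop.
Optimal diet: A — 1 of 5 types.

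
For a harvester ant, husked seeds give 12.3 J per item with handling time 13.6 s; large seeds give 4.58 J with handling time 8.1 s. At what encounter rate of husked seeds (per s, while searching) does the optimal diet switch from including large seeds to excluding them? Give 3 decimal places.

0.123 per s

At the threshold, the rate on husked seeds alone equals the profitability of large seeds: λ·12.3/(1 + λ·13.6) = 4.58/8.1 = 0.5654.
Rearranging, λ(12.3 − 0.5654×13.6) = 0.5654, so λ = 0.5654/4.61 = 0.1227 per s.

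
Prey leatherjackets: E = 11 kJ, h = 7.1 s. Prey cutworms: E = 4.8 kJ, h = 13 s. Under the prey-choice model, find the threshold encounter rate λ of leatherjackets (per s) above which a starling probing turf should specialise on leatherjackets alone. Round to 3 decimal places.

The zero-one rule: include cutworms iff E₂/h₂ > λE₁/(1+λh₁). Equality gives the switch point.
λE₁h₂ = E₂ + λE₂h₁ ⇒ λ = E₂/(E₁h₂ − E₂h₁) = 4.8/(143 − 34.08) = 0.04407 per s.

0.044 per s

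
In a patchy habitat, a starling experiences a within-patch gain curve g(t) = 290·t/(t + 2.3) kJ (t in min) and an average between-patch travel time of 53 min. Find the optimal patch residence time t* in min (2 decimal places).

Optimal t* satisfies g'(t*) = g(t*)/(T + t*).
g'(t) = 290·2.3/(t + 2.3)². Setting 290·2.3/(t+2.3)² = 290t/[(t+2.3)(53+t)] gives 2.3(53+t) = t(t+2.3), so t² = 2.3×53 = 121.9.
t* = √121.9 = 11.04 min.

11.04 min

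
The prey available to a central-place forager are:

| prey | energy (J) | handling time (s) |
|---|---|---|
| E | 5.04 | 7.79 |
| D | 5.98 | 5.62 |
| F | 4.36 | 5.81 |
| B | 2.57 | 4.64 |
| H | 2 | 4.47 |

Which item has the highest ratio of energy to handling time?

D

In descending order of E/h:
D: 5.98/5.62 = 1.06 J/s
F: 4.36/5.81 = 0.75 J/s
E: 5.04/7.79 = 0.647 J/s
B: 2.57/4.64 = 0.554 J/s
H: 2/4.47 = 0.447 J/s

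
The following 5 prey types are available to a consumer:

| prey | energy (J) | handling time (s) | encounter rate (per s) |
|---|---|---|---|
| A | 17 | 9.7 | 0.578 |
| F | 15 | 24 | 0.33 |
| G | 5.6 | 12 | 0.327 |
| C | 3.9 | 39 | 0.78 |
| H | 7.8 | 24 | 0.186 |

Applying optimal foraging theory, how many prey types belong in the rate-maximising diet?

1

E/h in descending order: A 1.75, F 0.625, G 0.467, H 0.325, C 0.1 J/s. The optimal diet is the largest prefix of this list for which every included type satisfies E_i/h_i > R on the types above it.
Rate on top 1: 1.487. F: 0.625 < 1.487 → exclude; stop.
Optimal diet: A — 1 of 5 types.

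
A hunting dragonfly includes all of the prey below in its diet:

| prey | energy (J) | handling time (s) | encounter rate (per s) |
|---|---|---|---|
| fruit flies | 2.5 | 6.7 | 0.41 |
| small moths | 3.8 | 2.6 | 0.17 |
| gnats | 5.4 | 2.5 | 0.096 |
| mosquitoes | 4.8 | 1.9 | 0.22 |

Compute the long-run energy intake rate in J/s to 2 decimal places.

R = (0.41×2.5 + 0.17×3.8 + 0.096×5.4 + 0.22×4.8) / (1 + 0.41×6.7 + 0.17×2.6 + 0.096×2.5 + 0.22×1.9) = 3.245/4.847 = 0.6696 J/s.

0.67 J/s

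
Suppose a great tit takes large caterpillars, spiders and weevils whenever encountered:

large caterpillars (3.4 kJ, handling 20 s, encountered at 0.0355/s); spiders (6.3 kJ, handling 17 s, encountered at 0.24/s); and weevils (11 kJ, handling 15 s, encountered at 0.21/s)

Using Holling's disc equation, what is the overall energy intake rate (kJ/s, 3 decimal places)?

0.441 kJ/s

Energy encountered per unit search time: 0.0355×3.4 + 0.24×6.3 + 0.21×11 = 3.943 kJ/s.
Handling time per unit search time: 0.0355×20 + 0.24×17 + 0.21×15 = 7.94.
Rate = 3.943/(1 + 7.94) = 0.441 kJ/s.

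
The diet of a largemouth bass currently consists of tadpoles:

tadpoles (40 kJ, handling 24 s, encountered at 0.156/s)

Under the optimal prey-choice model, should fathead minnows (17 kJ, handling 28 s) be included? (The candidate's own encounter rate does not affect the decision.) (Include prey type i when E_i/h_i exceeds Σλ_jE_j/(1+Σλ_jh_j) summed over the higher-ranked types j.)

No

Intake rate on the current diet: R = (0.156×40) / (1 + 0.156×24) = 6.24/4.744 = 1.315 kJ/s.
fathead minnows: E/h = 17/28 = 0.6071 kJ/s.
Since 0.6071 < R, time spent handling fathead minnows is better spent searching.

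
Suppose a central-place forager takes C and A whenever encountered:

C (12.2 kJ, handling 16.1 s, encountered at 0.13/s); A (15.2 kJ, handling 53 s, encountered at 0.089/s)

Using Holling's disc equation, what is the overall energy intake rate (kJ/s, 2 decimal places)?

R = (0.13×12.2 + 0.089×15.2) / (1 + 0.13×16.1 + 0.089×53) = 2.939/7.81 = 0.3763 kJ/s.

0.38 kJ/s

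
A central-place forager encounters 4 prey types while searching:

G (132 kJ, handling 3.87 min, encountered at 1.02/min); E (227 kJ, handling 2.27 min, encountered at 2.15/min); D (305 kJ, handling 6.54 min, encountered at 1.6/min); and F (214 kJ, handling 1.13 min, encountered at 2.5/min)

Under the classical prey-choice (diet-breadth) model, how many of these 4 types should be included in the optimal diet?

Rank by E/h (kJ/min): F 189, E 100, D 46.6, G 34.1. Include each in turn until the next type's E/h falls below the running intake rate.
Rate on top 1: 139.9. E: 100 < 139.9 → exclude; stop.
Optimal diet: F — 1 of 4 types.

1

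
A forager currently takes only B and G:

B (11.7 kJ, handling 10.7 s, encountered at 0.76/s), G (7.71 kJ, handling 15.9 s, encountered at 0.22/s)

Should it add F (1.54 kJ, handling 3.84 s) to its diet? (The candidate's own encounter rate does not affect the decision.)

Current rate: (0.76×11.7 + 0.22×7.71)/(1 + 0.76×10.7 + 0.22×15.9) = 0.8383 kJ/s.
F: E/h = 1.54/3.84 = 0.401 kJ/s.
0.401 < 0.8383, so adding F would lower the average — exclude it.

No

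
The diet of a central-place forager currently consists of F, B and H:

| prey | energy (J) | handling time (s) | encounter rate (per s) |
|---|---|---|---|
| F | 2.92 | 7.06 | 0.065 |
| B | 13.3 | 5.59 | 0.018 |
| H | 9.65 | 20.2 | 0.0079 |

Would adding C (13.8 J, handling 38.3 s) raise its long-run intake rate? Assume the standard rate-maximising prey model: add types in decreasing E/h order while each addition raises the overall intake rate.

Yes

On F, B and H alone, R = ΣλE/(1+Σλh) = 0.5054/1.719 = 0.294 J/s.
Profitability of C: 13.8/38.3 = 0.3603 J/s.
0.3603 > 0.294, so adding C raises the average — include it.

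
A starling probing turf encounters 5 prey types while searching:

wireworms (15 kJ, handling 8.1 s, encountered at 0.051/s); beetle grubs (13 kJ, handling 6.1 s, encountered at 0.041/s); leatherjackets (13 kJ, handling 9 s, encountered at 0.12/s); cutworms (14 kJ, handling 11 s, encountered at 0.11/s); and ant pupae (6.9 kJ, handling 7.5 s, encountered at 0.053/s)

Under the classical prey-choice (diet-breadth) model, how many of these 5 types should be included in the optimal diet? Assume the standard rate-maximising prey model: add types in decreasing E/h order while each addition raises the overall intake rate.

Rank by E/h (kJ/s): beetle grubs 2.13, wireworms 1.85, leatherjackets 1.44, cutworms 1.27, ant pupae 0.92. Include each in turn until the next type's E/h falls below the running intake rate.
Rate on top 1: 0.4264. wireworms: 1.85 > 0.4264 → include.
Rate on top 2: 0.7804. leatherjackets: 1.44 > 0.7804 → include.
Rate on top 3: 1.042. cutworms: 1.27 > 1.042 → include.
Rate on top 4: 1.113. ant pupae: 0.92 < 1.113 → exclude; stop.
Optimal diet: beetle grubs, wireworms, leatherjackets, cutworms — 4 of 5 types.

4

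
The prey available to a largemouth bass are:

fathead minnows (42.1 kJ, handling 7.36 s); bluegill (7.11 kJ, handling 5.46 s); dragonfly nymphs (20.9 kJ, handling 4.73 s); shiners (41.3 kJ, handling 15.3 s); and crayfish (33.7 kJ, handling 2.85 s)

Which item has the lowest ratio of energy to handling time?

In descending order of E/h:
crayfish: 33.7/2.85 = 11.8 kJ/s
fathead minnows: 42.1/7.36 = 5.72 kJ/s
dragonfly nymphs: 20.9/4.73 = 4.42 kJ/s
shiners: 41.3/15.3 = 2.7 kJ/s
bluegill: 7.11/5.46 = 1.3 kJ/s

bluegill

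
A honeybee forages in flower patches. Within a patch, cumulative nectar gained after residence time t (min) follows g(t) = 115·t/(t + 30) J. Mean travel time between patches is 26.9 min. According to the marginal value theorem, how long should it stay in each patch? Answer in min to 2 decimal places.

28.41 min

By the marginal value theorem, leave when the instantaneous gain rate g'(t) equals the habitat-wide average g(t)/(T + t).
g'(t) = 115·30/(t + 30)². Setting 115·30/(t+30)² = 115t/[(t+30)(26.9+t)] gives 30(26.9+t) = t(t+30), so t² = 30×26.9 = 807.
t* = √807 = 28.41 min.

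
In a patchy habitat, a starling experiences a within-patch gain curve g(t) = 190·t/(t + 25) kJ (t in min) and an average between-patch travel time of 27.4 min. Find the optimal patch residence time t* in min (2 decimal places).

Optimal t* satisfies g'(t*) = g(t*)/(T + t*).
g'(t) = 190·25/(t + 25)². Setting 190·25/(t+25)² = 190t/[(t+25)(27.4+t)] gives 25(27.4+t) = t(t+25), so t² = 25×27.4 = 685.
t* = √685 = 26.17 min.

26.17 min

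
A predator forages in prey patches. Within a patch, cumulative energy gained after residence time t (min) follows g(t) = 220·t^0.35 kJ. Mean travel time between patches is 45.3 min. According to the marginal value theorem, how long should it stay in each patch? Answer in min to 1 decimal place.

24.4 min

Maximise g(t)/(T+t): set derivative to zero → g'(t)(T+t) = g(t).
g'(t) = 0.35·220·t^-0.65. Setting 0.35·220·t^-0.65 = 220·t^0.35/(45.3+t) gives 0.35(45.3+t) = t, so 0.65·t = 0.35×45.3.
t* = 0.35×45.3/0.65 = 24.39 min.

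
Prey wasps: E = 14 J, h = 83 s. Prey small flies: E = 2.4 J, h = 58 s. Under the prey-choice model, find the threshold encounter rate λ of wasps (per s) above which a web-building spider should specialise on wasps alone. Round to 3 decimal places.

0.004 per s

The zero-one rule: include small flies iff E₂/h₂ > λE₁/(1+λh₁). Equality gives the switch point.
λE₁h₂ = E₂ + λE₂h₁ ⇒ λ = E₂/(E₁h₂ − E₂h₁) = 2.4/(812 − 199.2) = 0.003916 per s.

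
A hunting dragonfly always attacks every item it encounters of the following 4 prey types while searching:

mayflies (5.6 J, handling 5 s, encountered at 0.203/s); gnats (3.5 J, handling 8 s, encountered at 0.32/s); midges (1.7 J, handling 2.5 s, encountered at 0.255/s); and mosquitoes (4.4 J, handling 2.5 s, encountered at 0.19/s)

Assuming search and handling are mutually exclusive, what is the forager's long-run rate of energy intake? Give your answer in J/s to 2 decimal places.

0.62 J/s

R = (0.203×5.6 + 0.32×3.5 + 0.255×1.7 + 0.19×4.4) / (1 + 0.203×5 + 0.32×8 + 0.255×2.5 + 0.19×2.5) = 3.526/5.688 = 0.62 J/s.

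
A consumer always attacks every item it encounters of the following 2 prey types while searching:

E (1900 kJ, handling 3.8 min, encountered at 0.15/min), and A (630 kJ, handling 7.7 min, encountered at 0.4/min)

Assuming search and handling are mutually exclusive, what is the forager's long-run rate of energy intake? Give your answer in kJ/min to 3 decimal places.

115.484 kJ/min

R = Σλ_iE_i / (1 + Σλ_ih_i)
Numerator: 0.15×1900 + 0.4×630 = 537
Denominator: 1 + 0.15×3.8 + 0.4×7.7 = 4.65
R = 537/4.65 = 115.5 kJ/min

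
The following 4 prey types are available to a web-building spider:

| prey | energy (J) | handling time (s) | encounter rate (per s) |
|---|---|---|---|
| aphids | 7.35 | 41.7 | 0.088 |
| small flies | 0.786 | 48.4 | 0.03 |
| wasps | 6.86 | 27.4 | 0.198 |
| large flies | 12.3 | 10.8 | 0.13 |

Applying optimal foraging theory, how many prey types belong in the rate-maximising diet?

1

Rank by E/h (J/s): large flies 1.14, wasps 0.25, aphids 0.176, small flies 0.0162. Include each in turn until the next type's E/h falls below the running intake rate.
Rate on top 1: 0.6651. wasps: 0.25 < 0.6651 → exclude; stop.
Optimal diet: large flies — 1 of 4 types.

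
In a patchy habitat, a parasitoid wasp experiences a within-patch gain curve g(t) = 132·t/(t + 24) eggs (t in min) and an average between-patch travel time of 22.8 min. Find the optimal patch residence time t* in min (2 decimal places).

By the marginal value theorem, leave when the instantaneous gain rate g'(t) equals the habitat-wide average g(t)/(T + t).
g'(t) = 132·24/(t + 24)². Setting 132·24/(t+24)² = 132t/[(t+24)(22.8+t)] gives 24(22.8+t) = t(t+24), so t² = 24×22.8 = 547.2.
t* = √547.2 = 23.39 min.

23.39 min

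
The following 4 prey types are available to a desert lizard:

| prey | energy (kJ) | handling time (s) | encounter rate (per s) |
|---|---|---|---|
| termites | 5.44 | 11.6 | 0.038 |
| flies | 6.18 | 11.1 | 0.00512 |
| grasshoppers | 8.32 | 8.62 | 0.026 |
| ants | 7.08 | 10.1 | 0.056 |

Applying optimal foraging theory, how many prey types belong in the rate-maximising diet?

Profitabilities (E/h, kJ/s): grasshoppers 0.965, ants 0.701, flies 0.557, termites 0.469. Add prey in this order while the next type's profitability exceeds the intake rate on those already taken.
Rate on top 1: 0.1767. ants: 0.701 > 0.1767 → include.
Rate on top 2: 0.3424. flies: 0.557 > 0.3424 → include.
Rate on top 3: 0.349. termites: 0.469 > 0.349 → include.
Optimal diet: grasshoppers, ants, flies, termites — 4 of 4 types.

4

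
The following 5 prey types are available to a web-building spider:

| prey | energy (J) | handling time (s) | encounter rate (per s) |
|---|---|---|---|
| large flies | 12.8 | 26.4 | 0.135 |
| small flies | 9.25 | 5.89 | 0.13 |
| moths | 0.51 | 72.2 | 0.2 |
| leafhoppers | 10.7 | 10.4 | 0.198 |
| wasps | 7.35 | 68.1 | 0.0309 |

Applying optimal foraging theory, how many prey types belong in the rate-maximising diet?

2

Rank by E/h (J/s): small flies 1.57, leafhoppers 1.03, large flies 0.485, wasps 0.108, moths 0.00706. Include each in turn until the next type's E/h falls below the running intake rate.
Rate on top 1: 0.681. leafhoppers: 1.03 > 0.681 → include.
Rate on top 2: 0.8683. large flies: 0.485 < 0.8683 → exclude; stop.
Optimal diet: small flies, leafhoppers — 2 of 5 types.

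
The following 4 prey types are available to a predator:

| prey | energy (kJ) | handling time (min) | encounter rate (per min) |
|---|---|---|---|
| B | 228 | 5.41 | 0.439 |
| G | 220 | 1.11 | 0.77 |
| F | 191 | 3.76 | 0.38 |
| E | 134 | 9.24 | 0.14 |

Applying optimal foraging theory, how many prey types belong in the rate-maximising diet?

Profitabilities (E/h, kJ/min): G 198, F 50.8, B 42.1, E 14.5. Add prey in this order while the next type's profitability exceeds the intake rate on those already taken.
Rate on top 1: 91.34. F: 50.8 < 91.34 → exclude; stop.
Optimal diet: G — 1 of 4 types.

1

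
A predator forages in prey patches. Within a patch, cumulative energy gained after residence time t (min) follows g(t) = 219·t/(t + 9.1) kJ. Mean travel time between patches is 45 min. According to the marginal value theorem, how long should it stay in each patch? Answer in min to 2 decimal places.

20.24 min

Maximise g(t)/(T+t): set derivative to zero → g'(t)(T+t) = g(t).
g'(t) = 219·9.1/(t + 9.1)². Setting 219·9.1/(t+9.1)² = 219t/[(t+9.1)(45+t)] gives 9.1(45+t) = t(t+9.1), so t² = 9.1×45 = 409.5.
t* = √409.5 = 20.24 min.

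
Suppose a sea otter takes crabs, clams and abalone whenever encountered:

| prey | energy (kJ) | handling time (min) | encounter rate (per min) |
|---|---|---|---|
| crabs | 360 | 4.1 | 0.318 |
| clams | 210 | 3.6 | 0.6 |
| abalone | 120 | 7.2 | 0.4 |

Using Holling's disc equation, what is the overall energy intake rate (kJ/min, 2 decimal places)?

Energy encountered per unit search time: 0.318×360 + 0.6×210 + 0.4×120 = 288.5 kJ/min.
Handling time per unit search time: 0.318×4.1 + 0.6×3.6 + 0.4×7.2 = 6.344.
Rate = 288.5/(1 + 6.344) = 39.28 kJ/min.

39.28 kJ/min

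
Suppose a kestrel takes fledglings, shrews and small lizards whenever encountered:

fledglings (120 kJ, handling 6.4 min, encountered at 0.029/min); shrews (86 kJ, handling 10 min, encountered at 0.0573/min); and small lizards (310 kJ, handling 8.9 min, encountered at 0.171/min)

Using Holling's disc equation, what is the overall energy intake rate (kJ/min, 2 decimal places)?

R = Σλ_iE_i / (1 + Σλ_ih_i)
Numerator: 0.029×120 + 0.0573×86 + 0.171×310 = 61.42
Denominator: 1 + 0.029×6.4 + 0.0573×10 + 0.171×8.9 = 3.281
R = 61.42/3.281 = 18.72 kJ/min

18.72 kJ/min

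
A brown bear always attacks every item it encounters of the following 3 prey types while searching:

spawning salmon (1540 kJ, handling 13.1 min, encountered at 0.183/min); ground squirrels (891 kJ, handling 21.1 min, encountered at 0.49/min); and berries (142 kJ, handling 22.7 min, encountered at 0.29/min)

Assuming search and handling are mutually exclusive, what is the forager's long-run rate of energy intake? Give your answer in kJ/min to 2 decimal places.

R = Σλ_iE_i / (1 + Σλ_ih_i)
Numerator: 0.183×1540 + 0.49×891 + 0.29×142 = 759.6
Denominator: 1 + 0.183×13.1 + 0.49×21.1 + 0.29×22.7 = 20.32
R = 759.6/20.32 = 37.38 kJ/min

37.38 kJ/min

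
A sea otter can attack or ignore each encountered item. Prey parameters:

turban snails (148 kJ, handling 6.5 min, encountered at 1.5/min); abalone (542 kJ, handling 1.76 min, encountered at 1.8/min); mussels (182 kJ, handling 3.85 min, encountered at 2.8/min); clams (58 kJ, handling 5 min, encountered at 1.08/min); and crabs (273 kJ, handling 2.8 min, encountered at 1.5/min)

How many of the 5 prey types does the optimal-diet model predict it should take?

Profitabilities (E/h, kJ/min): abalone 308, crabs 97.5, mussels 47.3, turban snails 22.8, clams 11.6. Add prey in this order while the next type's profitability exceeds the intake rate on those already taken.
Rate on top 1: 234.1. crabs: 97.5 < 234.1 → exclude; stop.
Optimal diet: abalone — 1 of 5 types.

1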